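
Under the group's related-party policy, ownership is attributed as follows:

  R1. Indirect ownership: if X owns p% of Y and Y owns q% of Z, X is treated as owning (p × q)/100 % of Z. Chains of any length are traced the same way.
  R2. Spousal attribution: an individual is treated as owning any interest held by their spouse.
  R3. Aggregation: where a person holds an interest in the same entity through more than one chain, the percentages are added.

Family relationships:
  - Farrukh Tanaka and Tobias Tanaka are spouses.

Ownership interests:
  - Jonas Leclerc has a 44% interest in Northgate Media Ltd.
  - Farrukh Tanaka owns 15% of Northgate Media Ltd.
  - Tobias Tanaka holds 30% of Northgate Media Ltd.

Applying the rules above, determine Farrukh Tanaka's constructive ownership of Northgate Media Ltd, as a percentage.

45%

By spousal attribution (R2), Farrukh Tanaka is treated as also owning Tobias Tanaka's interest in Northgate Media Ltd, giving 15% + 30% = 45%.
Direct interest in Northgate Media Ltd: 45%.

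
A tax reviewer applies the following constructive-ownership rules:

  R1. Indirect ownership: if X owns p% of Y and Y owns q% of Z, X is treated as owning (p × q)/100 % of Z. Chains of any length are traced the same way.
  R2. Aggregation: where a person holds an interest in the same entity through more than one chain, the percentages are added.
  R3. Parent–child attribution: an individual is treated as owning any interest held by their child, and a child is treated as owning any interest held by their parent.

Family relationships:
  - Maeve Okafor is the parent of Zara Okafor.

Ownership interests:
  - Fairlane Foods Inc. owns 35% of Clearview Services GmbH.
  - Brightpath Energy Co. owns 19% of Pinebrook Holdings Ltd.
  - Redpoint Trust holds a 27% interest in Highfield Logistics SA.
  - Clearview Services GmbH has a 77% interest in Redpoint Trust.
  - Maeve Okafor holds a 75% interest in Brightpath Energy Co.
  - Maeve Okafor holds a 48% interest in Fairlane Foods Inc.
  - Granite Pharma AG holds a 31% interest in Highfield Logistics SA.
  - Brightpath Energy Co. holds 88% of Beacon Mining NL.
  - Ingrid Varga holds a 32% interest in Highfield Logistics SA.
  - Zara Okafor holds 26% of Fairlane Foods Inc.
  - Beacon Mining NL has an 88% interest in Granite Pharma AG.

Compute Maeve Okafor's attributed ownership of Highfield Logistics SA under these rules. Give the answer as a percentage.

By parent–child attribution (R3), Maeve Okafor is treated as also owning Zara Okafor's interest in Fairlane Foods Inc, giving 48% + 26% = 74%.
Chain via Fairlane Foods Inc. → Clearview Services GmbH → Redpoint Trust (R1): 74% × 35% × 77% × 27% = 5.38461% of Highfield Logistics SA.
Chain via Brightpath Energy Co. → Beacon Mining NL → Granite Pharma AG (R1): 75% × 88% × 88% × 31% = 18.0048% of Highfield Logistics SA.
Aggregating (R2): 5.38461% + 18.0048% = 23.38941%.

23.38941%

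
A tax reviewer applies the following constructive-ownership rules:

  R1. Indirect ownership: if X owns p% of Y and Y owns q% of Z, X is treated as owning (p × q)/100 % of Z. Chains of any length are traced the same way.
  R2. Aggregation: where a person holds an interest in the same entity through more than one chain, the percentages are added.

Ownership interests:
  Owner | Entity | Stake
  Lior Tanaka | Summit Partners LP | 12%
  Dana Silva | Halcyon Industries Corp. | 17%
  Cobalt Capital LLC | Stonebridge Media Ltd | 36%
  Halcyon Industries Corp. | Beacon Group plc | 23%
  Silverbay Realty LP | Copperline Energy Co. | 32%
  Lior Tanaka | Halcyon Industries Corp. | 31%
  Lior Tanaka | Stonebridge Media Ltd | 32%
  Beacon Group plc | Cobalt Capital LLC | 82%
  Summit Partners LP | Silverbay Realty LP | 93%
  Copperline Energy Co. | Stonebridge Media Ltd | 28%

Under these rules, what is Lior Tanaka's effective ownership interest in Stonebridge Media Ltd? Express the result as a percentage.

Chain via Summit Partners LP → Silverbay Realty LP → Copperline Energy Co. (R1): 12% × 93% × 32% × 28% = 0.999936% of Stonebridge Media Ltd.
Chain via Halcyon Industries Corp. → Beacon Group plc → Cobalt Capital LLC (R1): 31% × 23% × 82% × 36% = 2.104776% of Stonebridge Media Ltd.
Direct interest in Stonebridge Media Ltd: 32%.
Aggregating (R2): 0.999936% + 2.104776% + 32% = 35.104712%.

35.104712%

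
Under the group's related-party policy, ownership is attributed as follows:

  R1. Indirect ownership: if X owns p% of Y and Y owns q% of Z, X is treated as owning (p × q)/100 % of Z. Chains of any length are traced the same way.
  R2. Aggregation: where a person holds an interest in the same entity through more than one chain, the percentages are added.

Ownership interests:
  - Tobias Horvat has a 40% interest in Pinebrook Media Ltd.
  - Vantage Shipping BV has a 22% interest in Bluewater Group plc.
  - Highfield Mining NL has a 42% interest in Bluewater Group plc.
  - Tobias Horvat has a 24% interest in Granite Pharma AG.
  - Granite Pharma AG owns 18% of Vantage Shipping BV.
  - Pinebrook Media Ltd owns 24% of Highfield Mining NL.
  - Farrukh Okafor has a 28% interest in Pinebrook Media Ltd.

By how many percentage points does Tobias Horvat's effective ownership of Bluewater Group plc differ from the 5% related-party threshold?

0.0176

Chain via Granite Pharma AG → Vantage Shipping BV (R1): 24% × 18% × 22% = 0.9504% of Bluewater Group plc.
Chain via Pinebrook Media Ltd → Highfield Mining NL (R1): 40% × 24% × 42% = 4.032% of Bluewater Group plc.
Aggregating (R2): 0.9504% + 4.032% = 4.9824%.
4.9824% falls short of the 5% threshold by 0.0176 percentage points.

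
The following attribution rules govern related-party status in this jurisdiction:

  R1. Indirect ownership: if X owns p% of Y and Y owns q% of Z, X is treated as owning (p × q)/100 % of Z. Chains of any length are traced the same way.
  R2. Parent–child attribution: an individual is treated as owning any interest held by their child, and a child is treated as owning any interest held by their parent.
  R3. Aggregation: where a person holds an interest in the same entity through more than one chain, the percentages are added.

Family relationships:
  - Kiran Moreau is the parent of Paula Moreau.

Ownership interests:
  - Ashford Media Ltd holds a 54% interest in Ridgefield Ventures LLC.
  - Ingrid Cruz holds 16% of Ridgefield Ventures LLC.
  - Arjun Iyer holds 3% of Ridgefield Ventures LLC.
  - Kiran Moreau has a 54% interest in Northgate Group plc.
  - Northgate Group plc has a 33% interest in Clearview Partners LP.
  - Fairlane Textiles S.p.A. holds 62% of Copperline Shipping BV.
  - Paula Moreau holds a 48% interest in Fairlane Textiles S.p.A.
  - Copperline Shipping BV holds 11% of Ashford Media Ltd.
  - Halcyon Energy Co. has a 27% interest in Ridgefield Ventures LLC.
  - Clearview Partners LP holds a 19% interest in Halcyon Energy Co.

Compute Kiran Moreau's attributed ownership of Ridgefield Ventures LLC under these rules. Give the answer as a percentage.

2.68191%

By parent–child attribution (R2), Kiran Moreau is treated as owning Paula Moreau's 48% interest in Fairlane Textiles S.p.A.
Chain via Northgate Group plc → Clearview Partners LP → Halcyon Energy Co. (R1): 54% × 33% × 19% × 27% = 0.914166% of Ridgefield Ventures LLC.
Chain via Fairlane Textiles S.p.A. → Copperline Shipping BV → Ashford Media Ltd (R1): 48% × 62% × 11% × 54% = 1.767744% of Ridgefield Ventures LLC.
Aggregating (R3): 0.914166% + 1.767744% = 2.68191%.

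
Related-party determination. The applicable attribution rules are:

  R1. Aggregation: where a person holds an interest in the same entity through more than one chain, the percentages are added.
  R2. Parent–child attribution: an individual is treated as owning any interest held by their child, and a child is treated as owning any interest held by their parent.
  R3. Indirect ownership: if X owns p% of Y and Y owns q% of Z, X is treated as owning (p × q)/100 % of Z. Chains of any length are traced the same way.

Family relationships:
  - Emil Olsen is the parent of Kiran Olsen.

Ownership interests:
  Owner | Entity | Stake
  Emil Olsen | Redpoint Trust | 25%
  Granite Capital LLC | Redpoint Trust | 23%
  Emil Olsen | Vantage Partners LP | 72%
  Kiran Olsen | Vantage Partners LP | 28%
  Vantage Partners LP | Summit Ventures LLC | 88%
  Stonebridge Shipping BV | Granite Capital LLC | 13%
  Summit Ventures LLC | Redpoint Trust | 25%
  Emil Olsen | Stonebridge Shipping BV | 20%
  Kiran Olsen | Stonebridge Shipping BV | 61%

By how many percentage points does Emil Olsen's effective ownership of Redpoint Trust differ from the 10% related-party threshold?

By parent–child attribution (R2), Emil Olsen is treated as also owning Kiran Olsen's interest in Stonebridge Shipping BV, giving 20% + 61% = 81%.
By parent–child attribution (R2), Emil Olsen is treated as also owning Kiran Olsen's interest in Vantage Partners LP, giving 72% + 28% = 100%.
Chain via Stonebridge Shipping BV → Granite Capital LLC (R3): 81% × 13% × 23% = 2.4219% of Redpoint Trust.
Chain via Vantage Partners LP → Summit Ventures LLC (R3): 100% × 88% × 25% = 22% of Redpoint Trust.
Direct interest in Redpoint Trust: 25%.
Aggregating (R1): 2.4219% + 22% + 25% = 49.4219%.
49.4219% exceeds the 10% threshold by 39.4219 percentage points.

39.4219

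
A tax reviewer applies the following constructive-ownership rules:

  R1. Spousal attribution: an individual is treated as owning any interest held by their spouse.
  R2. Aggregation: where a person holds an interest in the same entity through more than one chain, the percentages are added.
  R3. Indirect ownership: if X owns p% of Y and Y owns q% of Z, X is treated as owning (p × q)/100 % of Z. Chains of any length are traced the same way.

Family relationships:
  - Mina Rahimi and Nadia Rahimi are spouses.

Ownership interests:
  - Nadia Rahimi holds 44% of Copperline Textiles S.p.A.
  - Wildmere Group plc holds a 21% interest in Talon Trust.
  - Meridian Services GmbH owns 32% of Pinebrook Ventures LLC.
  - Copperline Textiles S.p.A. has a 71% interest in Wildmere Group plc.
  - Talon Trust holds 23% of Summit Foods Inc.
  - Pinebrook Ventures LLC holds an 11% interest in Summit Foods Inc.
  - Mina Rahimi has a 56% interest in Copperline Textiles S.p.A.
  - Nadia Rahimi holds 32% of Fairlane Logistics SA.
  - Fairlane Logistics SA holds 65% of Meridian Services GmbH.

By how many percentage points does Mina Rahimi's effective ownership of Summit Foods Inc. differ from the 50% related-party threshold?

By spousal attribution (R1), Mina Rahimi is treated as also owning Nadia Rahimi's interest in Copperline Textiles S.p.A, giving 56% + 44% = 100%.
By spousal attribution (R1), Mina Rahimi is treated as owning Nadia Rahimi's 32% interest in Fairlane Logistics SA.
Chain via Copperline Textiles S.p.A. → Wildmere Group plc → Talon Trust (R3): 100% × 71% × 21% × 23% = 3.4293% of Summit Foods Inc.
Chain via Fairlane Logistics SA → Meridian Services GmbH → Pinebrook Ventures LLC (R3): 32% × 65% × 32% × 11% = 0.73216% of Summit Foods Inc.
Aggregating (R2): 3.4293% + 0.73216% = 4.16146%.
4.16146% falls short of the 50% threshold by 45.83854 percentage points.

45.83854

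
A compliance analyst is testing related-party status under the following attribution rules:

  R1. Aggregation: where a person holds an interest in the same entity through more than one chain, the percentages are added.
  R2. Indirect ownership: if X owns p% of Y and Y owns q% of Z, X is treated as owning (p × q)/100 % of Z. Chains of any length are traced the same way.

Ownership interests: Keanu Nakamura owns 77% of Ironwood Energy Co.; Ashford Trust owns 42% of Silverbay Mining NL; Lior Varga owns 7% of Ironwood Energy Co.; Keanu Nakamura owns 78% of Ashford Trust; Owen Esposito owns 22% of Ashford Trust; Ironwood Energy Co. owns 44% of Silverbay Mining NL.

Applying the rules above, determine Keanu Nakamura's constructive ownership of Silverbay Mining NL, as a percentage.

Chain via Ironwood Energy Co. (R2): 77% × 44% = 33.88% of Silverbay Mining NL.
Chain via Ashford Trust (R2): 78% × 42% = 32.76% of Silverbay Mining NL.
Aggregating (R1): 33.88% + 32.76% = 66.64%.

66.64%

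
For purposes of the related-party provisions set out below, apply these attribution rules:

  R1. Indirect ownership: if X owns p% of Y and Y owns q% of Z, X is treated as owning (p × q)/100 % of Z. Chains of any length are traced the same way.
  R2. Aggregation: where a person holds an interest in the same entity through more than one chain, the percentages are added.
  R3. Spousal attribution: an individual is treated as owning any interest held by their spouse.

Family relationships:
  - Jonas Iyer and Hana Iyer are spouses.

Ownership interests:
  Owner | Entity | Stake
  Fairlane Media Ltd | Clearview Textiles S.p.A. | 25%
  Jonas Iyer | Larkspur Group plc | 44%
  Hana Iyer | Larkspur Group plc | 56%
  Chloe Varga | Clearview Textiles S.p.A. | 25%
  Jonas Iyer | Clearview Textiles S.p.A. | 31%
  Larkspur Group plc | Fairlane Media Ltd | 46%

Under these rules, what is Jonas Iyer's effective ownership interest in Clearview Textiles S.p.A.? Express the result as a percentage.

By spousal attribution (R3), Jonas Iyer is treated as also owning Hana Iyer's interest in Larkspur Group plc, giving 44% + 56% = 100%.
Chain via Larkspur Group plc → Fairlane Media Ltd (R1): 100% × 46% × 25% = 11.5% of Clearview Textiles S.p.A.
Direct interest in Clearview Textiles S.p.A: 31%.
Aggregating (R2): 11.5% + 31% = 42.5%.

42.5%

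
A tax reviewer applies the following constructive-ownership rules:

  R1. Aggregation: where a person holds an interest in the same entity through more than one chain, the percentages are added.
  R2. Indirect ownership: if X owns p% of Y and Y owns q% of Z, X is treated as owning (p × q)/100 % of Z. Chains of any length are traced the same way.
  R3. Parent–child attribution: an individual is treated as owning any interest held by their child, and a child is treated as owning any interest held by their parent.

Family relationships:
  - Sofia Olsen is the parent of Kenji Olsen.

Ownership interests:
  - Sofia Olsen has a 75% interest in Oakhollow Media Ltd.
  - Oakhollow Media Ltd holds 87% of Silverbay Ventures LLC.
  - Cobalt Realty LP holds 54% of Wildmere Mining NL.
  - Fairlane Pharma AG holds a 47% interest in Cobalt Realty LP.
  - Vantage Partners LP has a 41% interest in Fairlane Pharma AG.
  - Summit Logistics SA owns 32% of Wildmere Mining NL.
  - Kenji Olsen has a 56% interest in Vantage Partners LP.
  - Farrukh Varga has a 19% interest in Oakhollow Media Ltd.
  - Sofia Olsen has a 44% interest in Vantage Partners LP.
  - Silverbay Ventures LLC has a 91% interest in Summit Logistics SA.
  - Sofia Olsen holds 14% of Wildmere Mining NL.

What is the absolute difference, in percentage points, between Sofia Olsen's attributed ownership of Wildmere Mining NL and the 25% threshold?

18.4066

By parent–child attribution (R3), Sofia Olsen is treated as also owning Kenji Olsen's interest in Vantage Partners LP, giving 44% + 56% = 100%.
Chain via Vantage Partners LP → Fairlane Pharma AG → Cobalt Realty LP (R2): 100% × 41% × 47% × 54% = 10.4058% of Wildmere Mining NL.
Chain via Oakhollow Media Ltd → Silverbay Ventures LLC → Summit Logistics SA (R2): 75% × 87% × 91% × 32% = 19.0008% of Wildmere Mining NL.
Direct interest in Wildmere Mining NL: 14%.
Aggregating (R1): 10.4058% + 19.0008% + 14% = 43.4066%.
43.4066% exceeds the 25% threshold by 18.4066 percentage points.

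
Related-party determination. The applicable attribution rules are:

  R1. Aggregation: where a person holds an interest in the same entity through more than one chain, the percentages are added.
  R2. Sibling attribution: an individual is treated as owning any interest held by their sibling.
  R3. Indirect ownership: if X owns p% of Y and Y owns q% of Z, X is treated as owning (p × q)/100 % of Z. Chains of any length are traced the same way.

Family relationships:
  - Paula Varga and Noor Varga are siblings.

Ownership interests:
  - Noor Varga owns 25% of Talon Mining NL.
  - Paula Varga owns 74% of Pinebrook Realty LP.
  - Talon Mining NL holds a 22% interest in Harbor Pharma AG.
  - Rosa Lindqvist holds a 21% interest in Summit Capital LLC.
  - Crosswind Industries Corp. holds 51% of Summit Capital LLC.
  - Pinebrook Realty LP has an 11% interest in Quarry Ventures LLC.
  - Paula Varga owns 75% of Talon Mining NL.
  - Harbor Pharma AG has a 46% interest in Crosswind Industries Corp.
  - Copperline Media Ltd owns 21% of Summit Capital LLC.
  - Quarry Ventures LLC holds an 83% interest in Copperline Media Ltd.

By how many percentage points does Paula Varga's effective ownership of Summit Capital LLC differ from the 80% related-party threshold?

73.419998

By sibling attribution (R2), Paula Varga is treated as also owning Noor Varga's interest in Talon Mining NL, giving 75% + 25% = 100%.
Chain via Pinebrook Realty LP → Quarry Ventures LLC → Copperline Media Ltd (R3): 74% × 11% × 83% × 21% = 1.418802% of Summit Capital LLC.
Chain via Talon Mining NL → Harbor Pharma AG → Crosswind Industries Corp. (R3): 100% × 22% × 46% × 51% = 5.1612% of Summit Capital LLC.
Aggregating (R1): 1.418802% + 5.1612% = 6.580002%.
6.580002% falls short of the 80% threshold by 73.419998 percentage points.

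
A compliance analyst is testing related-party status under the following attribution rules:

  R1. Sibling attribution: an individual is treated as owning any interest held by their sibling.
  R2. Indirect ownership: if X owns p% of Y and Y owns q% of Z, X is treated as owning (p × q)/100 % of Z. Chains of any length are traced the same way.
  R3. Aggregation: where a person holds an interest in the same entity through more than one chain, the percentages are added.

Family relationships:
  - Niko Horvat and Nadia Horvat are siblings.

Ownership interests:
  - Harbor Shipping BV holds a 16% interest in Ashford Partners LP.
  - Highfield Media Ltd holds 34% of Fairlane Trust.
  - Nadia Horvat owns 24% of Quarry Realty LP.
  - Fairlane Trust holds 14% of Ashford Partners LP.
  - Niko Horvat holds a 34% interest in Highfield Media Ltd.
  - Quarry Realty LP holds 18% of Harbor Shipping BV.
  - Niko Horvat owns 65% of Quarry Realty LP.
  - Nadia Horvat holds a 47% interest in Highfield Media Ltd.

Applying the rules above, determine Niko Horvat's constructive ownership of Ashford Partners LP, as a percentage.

6.4188%

By sibling attribution (R1), Niko Horvat is treated as also owning Nadia Horvat's interest in Highfield Media Ltd, giving 34% + 47% = 81%.
By sibling attribution (R1), Niko Horvat is treated as also owning Nadia Horvat's interest in Quarry Realty LP, giving 65% + 24% = 89%.
Chain via Highfield Media Ltd → Fairlane Trust (R2): 81% × 34% × 14% = 3.8556% of Ashford Partners LP.
Chain via Quarry Realty LP → Harbor Shipping BV (R2): 89% × 18% × 16% = 2.5632% of Ashford Partners LP.
Aggregating (R3): 3.8556% + 2.5632% = 6.4188%.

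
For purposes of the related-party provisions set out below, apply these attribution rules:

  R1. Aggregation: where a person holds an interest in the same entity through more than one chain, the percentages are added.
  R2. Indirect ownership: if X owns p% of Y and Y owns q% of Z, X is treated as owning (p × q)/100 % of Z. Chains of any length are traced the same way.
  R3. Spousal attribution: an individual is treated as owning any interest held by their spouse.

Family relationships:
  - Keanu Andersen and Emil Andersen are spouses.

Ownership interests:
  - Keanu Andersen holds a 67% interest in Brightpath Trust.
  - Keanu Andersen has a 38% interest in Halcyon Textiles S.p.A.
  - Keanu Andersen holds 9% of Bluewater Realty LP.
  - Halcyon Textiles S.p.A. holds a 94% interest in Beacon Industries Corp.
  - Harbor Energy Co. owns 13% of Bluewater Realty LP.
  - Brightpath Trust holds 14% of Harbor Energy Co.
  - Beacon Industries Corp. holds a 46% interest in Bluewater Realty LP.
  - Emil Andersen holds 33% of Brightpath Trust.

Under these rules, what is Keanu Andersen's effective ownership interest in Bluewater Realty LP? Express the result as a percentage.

By spousal attribution (R3), Keanu Andersen is treated as also owning Emil Andersen's interest in Brightpath Trust, giving 67% + 33% = 100%.
Chain via Brightpath Trust → Harbor Energy Co. (R2): 100% × 14% × 13% = 1.82% of Bluewater Realty LP.
Chain via Halcyon Textiles S.p.A. → Beacon Industries Corp. (R2): 38% × 94% × 46% = 16.4312% of Bluewater Realty LP.
Direct interest in Bluewater Realty LP: 9%.
Aggregating (R1): 1.82% + 16.4312% + 9% = 27.2512%.

27.2512%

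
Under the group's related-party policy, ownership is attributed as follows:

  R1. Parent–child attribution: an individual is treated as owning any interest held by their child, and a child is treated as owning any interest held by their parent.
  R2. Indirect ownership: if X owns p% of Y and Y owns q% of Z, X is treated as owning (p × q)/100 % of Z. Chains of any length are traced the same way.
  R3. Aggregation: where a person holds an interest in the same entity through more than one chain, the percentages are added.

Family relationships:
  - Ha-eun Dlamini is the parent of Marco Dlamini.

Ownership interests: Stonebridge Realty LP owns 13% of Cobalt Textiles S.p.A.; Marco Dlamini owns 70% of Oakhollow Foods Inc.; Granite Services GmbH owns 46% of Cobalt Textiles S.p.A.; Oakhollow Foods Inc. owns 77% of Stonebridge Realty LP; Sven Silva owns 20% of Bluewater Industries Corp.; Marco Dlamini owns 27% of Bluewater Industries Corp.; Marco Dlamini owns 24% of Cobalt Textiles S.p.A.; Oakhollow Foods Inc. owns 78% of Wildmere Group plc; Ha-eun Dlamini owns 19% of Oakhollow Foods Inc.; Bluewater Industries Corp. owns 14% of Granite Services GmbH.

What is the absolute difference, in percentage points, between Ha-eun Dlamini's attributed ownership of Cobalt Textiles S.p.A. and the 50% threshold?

15.3523

By parent–child attribution (R1), Ha-eun Dlamini is treated as also owning Marco Dlamini's interest in Oakhollow Foods Inc, giving 19% + 70% = 89%.
By parent–child attribution (R1), Ha-eun Dlamini is treated as owning Marco Dlamini's 27% interest in Bluewater Industries Corp.
By parent–child attribution (R1), Ha-eun Dlamini is treated as owning Marco Dlamini's 24% interest in Cobalt Textiles S.p.A.
Chain via Oakhollow Foods Inc. → Stonebridge Realty LP (R2): 89% × 77% × 13% = 8.9089% of Cobalt Textiles S.p.A.
Chain via Bluewater Industries Corp. → Granite Services GmbH (R2): 27% × 14% × 46% = 1.7388% of Cobalt Textiles S.p.A.
Direct interest in Cobalt Textiles S.p.A: 24%.
Aggregating (R3): 8.9089% + 1.7388% + 24% = 34.6477%.
34.6477% falls short of the 50% threshold by 15.3523 percentage points.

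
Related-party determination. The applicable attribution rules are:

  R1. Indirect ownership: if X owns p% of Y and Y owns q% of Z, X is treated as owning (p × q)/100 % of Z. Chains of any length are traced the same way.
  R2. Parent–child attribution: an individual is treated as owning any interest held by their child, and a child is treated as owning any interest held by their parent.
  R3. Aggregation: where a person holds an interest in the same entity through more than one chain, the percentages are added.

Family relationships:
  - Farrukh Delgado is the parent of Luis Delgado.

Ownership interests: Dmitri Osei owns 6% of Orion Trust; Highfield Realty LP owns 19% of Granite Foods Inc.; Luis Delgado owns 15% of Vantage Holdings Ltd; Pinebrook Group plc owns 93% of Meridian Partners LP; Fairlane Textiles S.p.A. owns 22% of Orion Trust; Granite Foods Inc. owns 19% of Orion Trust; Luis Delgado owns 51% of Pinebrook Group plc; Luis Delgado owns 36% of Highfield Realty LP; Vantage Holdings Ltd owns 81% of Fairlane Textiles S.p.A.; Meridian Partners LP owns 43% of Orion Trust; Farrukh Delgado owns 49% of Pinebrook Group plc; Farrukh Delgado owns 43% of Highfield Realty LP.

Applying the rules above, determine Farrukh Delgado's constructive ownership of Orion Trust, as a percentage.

By parent–child attribution (R2), Farrukh Delgado is treated as also owning Luis Delgado's interest in Highfield Realty LP, giving 43% + 36% = 79%.
By parent–child attribution (R2), Farrukh Delgado is treated as also owning Luis Delgado's interest in Pinebrook Group plc, giving 49% + 51% = 100%.
By parent–child attribution (R2), Farrukh Delgado is treated as owning Luis Delgado's 15% interest in Vantage Holdings Ltd.
Chain via Highfield Realty LP → Granite Foods Inc. (R1): 79% × 19% × 19% = 2.8519% of Orion Trust.
Chain via Pinebrook Group plc → Meridian Partners LP (R1): 100% × 93% × 43% = 39.99% of Orion Trust.
Chain via Vantage Holdings Ltd → Fairlane Textiles S.p.A. (R1): 15% × 81% × 22% = 2.673% of Orion Trust.
Aggregating (R3): 2.8519% + 39.99% + 2.673% = 45.5149%.

45.5149%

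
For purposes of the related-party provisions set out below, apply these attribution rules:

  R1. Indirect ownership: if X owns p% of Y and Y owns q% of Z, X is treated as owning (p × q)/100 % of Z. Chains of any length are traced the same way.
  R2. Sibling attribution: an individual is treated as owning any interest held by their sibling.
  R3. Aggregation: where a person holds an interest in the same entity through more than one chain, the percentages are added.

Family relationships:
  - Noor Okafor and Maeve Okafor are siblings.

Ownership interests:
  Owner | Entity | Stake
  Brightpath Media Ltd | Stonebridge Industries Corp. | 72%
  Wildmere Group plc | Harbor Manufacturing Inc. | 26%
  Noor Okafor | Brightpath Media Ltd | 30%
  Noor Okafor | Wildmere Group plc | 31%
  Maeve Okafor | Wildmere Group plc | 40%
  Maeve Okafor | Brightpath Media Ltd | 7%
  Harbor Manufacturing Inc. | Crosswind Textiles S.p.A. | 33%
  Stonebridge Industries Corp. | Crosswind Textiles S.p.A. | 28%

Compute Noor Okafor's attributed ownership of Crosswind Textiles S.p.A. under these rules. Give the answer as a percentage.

13.551%

By sibling attribution (R2), Noor Okafor is treated as also owning Maeve Okafor's interest in Brightpath Media Ltd, giving 30% + 7% = 37%.
By sibling attribution (R2), Noor Okafor is treated as also owning Maeve Okafor's interest in Wildmere Group plc, giving 31% + 40% = 71%.
Chain via Brightpath Media Ltd → Stonebridge Industries Corp. (R1): 37% × 72% × 28% = 7.4592% of Crosswind Textiles S.p.A.
Chain via Wildmere Group plc → Harbor Manufacturing Inc. (R1): 71% × 26% × 33% = 6.0918% of Crosswind Textiles S.p.A.
Aggregating (R3): 7.4592% + 6.0918% = 13.551%.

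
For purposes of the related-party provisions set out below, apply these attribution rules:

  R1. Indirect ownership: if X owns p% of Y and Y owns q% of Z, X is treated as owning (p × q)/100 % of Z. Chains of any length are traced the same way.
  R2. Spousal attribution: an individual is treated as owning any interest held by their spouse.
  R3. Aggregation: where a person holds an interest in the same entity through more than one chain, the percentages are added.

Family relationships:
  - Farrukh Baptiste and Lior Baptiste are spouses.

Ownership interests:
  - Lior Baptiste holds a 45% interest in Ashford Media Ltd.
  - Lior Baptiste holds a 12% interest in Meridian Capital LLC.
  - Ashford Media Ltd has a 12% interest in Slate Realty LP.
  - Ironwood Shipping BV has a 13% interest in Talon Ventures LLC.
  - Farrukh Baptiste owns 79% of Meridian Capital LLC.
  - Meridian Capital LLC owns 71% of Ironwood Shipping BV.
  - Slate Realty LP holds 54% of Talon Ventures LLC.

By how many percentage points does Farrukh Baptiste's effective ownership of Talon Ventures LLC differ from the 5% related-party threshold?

6.3153

By spousal attribution (R2), Farrukh Baptiste is treated as also owning Lior Baptiste's interest in Meridian Capital LLC, giving 79% + 12% = 91%.
By spousal attribution (R2), Farrukh Baptiste is treated as owning Lior Baptiste's 45% interest in Ashford Media Ltd.
Chain via Meridian Capital LLC → Ironwood Shipping BV (R1): 91% × 71% × 13% = 8.3993% of Talon Ventures LLC.
Chain via Ashford Media Ltd → Slate Realty LP (R1): 45% × 12% × 54% = 2.916% of Talon Ventures LLC.
Aggregating (R3): 8.3993% + 2.916% = 11.3153%.
11.3153% exceeds the 5% threshold by 6.3153 percentage points.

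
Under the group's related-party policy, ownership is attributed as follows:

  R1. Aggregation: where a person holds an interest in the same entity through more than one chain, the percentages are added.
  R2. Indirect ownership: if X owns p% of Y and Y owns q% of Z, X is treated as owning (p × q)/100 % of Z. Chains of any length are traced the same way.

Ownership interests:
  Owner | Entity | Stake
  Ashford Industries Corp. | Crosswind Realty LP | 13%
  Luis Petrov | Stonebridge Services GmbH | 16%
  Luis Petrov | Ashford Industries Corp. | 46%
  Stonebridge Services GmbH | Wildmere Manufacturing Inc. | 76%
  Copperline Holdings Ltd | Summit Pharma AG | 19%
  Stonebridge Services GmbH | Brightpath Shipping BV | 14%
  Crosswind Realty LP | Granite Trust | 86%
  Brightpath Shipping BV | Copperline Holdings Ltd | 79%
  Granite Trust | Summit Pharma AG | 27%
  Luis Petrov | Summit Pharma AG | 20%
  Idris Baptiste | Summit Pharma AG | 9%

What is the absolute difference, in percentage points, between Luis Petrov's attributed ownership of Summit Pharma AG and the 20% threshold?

1.72478

Chain via Stonebridge Services GmbH → Brightpath Shipping BV → Copperline Holdings Ltd (R2): 16% × 14% × 79% × 19% = 0.336224% of Summit Pharma AG.
Chain via Ashford Industries Corp. → Crosswind Realty LP → Granite Trust (R2): 46% × 13% × 86% × 27% = 1.388556% of Summit Pharma AG.
Direct interest in Summit Pharma AG: 20%.
Aggregating (R1): 0.336224% + 1.388556% + 20% = 21.72478%.
21.72478% exceeds the 20% threshold by 1.72478 percentage points.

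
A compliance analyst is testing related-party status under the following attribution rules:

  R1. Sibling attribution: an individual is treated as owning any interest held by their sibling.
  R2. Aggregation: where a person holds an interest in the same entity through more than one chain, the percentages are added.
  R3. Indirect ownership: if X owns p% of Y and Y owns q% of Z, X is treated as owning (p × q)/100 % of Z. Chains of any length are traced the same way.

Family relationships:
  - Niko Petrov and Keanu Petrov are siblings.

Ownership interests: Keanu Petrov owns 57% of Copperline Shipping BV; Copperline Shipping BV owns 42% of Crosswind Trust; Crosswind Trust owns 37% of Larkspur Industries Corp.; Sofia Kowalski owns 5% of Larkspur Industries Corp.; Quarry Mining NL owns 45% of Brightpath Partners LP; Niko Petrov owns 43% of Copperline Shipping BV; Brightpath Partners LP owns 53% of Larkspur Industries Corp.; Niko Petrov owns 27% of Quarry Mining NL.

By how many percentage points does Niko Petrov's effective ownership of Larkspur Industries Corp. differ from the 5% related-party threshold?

By sibling attribution (R1), Niko Petrov is treated as also owning Keanu Petrov's interest in Copperline Shipping BV, giving 43% + 57% = 100%.
Chain via Quarry Mining NL → Brightpath Partners LP (R3): 27% × 45% × 53% = 6.4395% of Larkspur Industries Corp.
Chain via Copperline Shipping BV → Crosswind Trust (R3): 100% × 42% × 37% = 15.54% of Larkspur Industries Corp.
Aggregating (R2): 6.4395% + 15.54% = 21.9795%.
21.9795% exceeds the 5% threshold by 16.9795 percentage points.

16.9795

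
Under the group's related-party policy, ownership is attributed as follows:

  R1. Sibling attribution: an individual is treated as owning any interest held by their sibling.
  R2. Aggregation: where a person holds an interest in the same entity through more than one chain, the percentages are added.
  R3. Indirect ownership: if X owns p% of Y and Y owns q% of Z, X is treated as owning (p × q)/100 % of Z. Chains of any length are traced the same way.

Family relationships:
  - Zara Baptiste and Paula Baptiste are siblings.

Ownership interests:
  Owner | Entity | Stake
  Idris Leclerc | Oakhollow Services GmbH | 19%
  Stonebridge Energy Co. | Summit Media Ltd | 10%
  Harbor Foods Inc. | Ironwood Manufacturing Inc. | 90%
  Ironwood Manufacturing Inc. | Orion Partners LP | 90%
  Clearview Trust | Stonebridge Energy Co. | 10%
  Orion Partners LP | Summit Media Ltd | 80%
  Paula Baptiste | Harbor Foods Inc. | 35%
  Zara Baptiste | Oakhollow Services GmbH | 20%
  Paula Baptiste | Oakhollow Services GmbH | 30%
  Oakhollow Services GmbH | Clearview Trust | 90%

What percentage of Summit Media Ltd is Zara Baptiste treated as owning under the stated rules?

By sibling attribution (R1), Zara Baptiste is treated as also owning Paula Baptiste's interest in Oakhollow Services GmbH, giving 20% + 30% = 50%.
By sibling attribution (R1), Zara Baptiste is treated as owning Paula Baptiste's 35% interest in Harbor Foods Inc.
Chain via Oakhollow Services GmbH → Clearview Trust → Stonebridge Energy Co. (R3): 50% × 90% × 10% × 10% = 0.45% of Summit Media Ltd.
Chain via Harbor Foods Inc. → Ironwood Manufacturing Inc. → Orion Partners LP (R3): 35% × 90% × 90% × 80% = 22.68% of Summit Media Ltd.
Aggregating (R2): 0.45% + 22.68% = 23.13%.

23.13%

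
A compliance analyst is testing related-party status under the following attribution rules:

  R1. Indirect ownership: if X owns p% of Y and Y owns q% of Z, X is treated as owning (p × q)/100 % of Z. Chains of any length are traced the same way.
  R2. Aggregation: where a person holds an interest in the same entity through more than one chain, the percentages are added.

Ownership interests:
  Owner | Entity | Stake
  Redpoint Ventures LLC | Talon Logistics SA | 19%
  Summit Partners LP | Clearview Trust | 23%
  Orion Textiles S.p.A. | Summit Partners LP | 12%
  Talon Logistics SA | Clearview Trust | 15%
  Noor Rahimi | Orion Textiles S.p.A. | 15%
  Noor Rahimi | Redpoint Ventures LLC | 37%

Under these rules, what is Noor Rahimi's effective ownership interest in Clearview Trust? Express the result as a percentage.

Chain via Orion Textiles S.p.A. → Summit Partners LP (R1): 15% × 12% × 23% = 0.414% of Clearview Trust.
Chain via Redpoint Ventures LLC → Talon Logistics SA (R1): 37% × 19% × 15% = 1.0545% of Clearview Trust.
Aggregating (R2): 0.414% + 1.0545% = 1.4685%.

1.4685%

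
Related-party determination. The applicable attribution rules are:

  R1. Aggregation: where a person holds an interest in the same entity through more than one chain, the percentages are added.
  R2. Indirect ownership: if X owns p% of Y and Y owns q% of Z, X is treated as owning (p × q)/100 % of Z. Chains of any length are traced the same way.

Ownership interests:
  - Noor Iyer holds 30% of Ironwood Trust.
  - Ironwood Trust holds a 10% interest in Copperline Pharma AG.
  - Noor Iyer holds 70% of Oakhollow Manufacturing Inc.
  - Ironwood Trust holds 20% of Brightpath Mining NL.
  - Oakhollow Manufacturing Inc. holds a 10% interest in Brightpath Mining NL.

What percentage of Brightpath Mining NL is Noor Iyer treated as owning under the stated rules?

13%

Chain via Ironwood Trust (R2): 30% × 20% = 6% of Brightpath Mining NL.
Chain via Oakhollow Manufacturing Inc. (R2): 70% × 10% = 7% of Brightpath Mining NL.
Aggregating (R1): 6% + 7% = 13%.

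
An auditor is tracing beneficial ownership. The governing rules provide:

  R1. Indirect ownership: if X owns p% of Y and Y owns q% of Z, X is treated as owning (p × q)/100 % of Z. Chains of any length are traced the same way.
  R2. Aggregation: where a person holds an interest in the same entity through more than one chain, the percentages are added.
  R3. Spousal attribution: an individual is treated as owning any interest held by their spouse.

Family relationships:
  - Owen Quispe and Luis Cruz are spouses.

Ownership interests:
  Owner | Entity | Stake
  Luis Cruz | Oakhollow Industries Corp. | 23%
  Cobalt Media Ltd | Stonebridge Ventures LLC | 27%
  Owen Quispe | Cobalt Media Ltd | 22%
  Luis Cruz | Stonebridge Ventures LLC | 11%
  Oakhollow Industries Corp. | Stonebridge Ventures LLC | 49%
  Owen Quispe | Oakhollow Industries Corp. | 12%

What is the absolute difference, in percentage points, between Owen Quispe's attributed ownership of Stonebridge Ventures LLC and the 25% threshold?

By spousal attribution (R3), Owen Quispe is treated as also owning Luis Cruz's interest in Oakhollow Industries Corp, giving 12% + 23% = 35%.
By spousal attribution (R3), Owen Quispe is treated as owning Luis Cruz's 11% interest in Stonebridge Ventures LLC.
Chain via Oakhollow Industries Corp. (R1): 35% × 49% = 17.15% of Stonebridge Ventures LLC.
Chain via Cobalt Media Ltd (R1): 22% × 27% = 5.94% of Stonebridge Ventures LLC.
Direct interest in Stonebridge Ventures LLC: 11%.
Aggregating (R2): 17.15% + 5.94% + 11% = 34.09%.
34.09% exceeds the 25% threshold by 9.09 percentage points.

9.09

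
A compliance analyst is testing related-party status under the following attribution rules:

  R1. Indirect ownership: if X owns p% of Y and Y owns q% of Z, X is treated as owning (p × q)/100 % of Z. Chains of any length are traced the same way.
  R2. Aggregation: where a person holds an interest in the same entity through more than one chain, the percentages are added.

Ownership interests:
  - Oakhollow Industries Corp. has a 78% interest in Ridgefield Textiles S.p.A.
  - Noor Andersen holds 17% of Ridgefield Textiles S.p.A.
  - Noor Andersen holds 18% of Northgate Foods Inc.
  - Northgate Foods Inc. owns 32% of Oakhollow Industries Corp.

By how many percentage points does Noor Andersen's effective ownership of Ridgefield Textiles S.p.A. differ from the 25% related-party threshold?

Chain via Northgate Foods Inc. → Oakhollow Industries Corp. (R1): 18% × 32% × 78% = 4.4928% of Ridgefield Textiles S.p.A.
Direct interest in Ridgefield Textiles S.p.A: 17%.
Aggregating (R2): 4.4928% + 17% = 21.4928%.
21.4928% falls short of the 25% threshold by 3.5072 percentage points.

3.5072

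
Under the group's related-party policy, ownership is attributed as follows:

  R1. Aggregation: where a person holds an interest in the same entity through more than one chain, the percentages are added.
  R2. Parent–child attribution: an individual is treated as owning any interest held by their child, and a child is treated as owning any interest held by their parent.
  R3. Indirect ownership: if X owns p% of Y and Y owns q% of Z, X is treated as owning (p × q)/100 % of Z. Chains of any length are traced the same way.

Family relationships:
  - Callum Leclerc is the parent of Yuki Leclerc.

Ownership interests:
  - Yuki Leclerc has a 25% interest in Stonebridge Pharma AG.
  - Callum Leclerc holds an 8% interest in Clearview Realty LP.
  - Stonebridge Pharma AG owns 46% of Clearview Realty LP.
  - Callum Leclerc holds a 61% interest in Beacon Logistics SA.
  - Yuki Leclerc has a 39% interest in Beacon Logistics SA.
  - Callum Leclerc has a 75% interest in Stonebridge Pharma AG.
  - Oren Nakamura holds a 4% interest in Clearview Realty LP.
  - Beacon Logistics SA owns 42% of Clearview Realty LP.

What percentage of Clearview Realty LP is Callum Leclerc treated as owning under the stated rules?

96%

By parent–child attribution (R2), Callum Leclerc is treated as also owning Yuki Leclerc's interest in Stonebridge Pharma AG, giving 75% + 25% = 100%.
By parent–child attribution (R2), Callum Leclerc is treated as also owning Yuki Leclerc's interest in Beacon Logistics SA, giving 61% + 39% = 100%.
Chain via Stonebridge Pharma AG (R3): 100% × 46% = 46% of Clearview Realty LP.
Chain via Beacon Logistics SA (R3): 100% × 42% = 42% of Clearview Realty LP.
Direct interest in Clearview Realty LP: 8%.
Aggregating (R1): 46% + 42% + 8% = 96%.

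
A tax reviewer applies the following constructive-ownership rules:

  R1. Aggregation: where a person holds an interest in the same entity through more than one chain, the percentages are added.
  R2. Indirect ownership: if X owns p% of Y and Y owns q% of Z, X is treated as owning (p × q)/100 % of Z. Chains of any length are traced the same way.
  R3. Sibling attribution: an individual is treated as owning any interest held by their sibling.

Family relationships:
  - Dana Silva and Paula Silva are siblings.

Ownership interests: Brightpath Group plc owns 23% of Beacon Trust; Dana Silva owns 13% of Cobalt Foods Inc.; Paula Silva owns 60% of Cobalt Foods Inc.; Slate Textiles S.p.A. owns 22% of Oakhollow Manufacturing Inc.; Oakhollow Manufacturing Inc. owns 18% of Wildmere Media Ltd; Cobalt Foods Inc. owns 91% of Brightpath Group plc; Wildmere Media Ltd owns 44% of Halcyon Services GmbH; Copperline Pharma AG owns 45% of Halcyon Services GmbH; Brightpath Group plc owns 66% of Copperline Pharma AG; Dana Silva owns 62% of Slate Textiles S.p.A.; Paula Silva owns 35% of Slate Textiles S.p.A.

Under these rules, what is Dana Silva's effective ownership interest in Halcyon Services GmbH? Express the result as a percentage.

21.419838%

By sibling attribution (R3), Dana Silva is treated as also owning Paula Silva's interest in Slate Textiles S.p.A, giving 62% + 35% = 97%.
By sibling attribution (R3), Dana Silva is treated as also owning Paula Silva's interest in Cobalt Foods Inc, giving 13% + 60% = 73%.
Chain via Slate Textiles S.p.A. → Oakhollow Manufacturing Inc. → Wildmere Media Ltd (R2): 97% × 22% × 18% × 44% = 1.690128% of Halcyon Services GmbH.
Chain via Cobalt Foods Inc. → Brightpath Group plc → Copperline Pharma AG (R2): 73% × 91% × 66% × 45% = 19.72971% of Halcyon Services GmbH.
Aggregating (R1): 1.690128% + 19.72971% = 21.419838%.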